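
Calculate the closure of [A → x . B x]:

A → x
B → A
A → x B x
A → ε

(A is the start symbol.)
{ [A → . x B x], [A → . x], [A → .], [A → x . B x], [B → . A] }

Start with: [A → x . B x]
  [A → x . B x] has the dot before B: add [B → . A]
  [B → . A] has the dot before A: add [A → . x], [A → . x B x], [A → .]
No further items can be added.

CLOSURE = { [A → . x B x], [A → . x], [A → .], [A → x . B x], [B → . A] }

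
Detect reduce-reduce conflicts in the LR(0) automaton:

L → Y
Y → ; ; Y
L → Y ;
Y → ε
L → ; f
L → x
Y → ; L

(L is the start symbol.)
A reduce-reduce conflict occurs when an LR(0) state has two complete items [A → α .] and [B → β .] — both call for a reduction, and with no lookahead the parser cannot choose between them.

Augment with L' → L and build the canonical LR(0) collection (I0 = CLOSURE({[L' → . L]}), then GOTO on every symbol after a dot until no new states appear). It has 10 states:
  I0: { [L → . ; f], [L → . Y ;], [L → . Y], [L → . x], [L' → . L], [Y → . ; ; Y], [Y → . ; L], [Y → .] }  — shift, reduce
  I1: { [L → . ; f], [L → . Y ;], [L → . Y], [L → . x], [L → ; . f], [Y → . ; ; Y], [Y → . ; L], [Y → .], [Y → ; . ; Y], [Y → ; . L] }  — shift, reduce
  I2: { [L' → L .] }  — accept
  I3: { [L → Y . ;], [L → Y .] }  — shift, reduce
  I4: { [L → x .] }  — reduce
  I5: { [L → Y ; .] }  — reduce
  I6: { [L → . ; f], [L → . Y ;], [L → . Y], [L → . x], [L → ; . f], [Y → . ; ; Y], [Y → . ; L], [Y → .], [Y → ; . ; Y], [Y → ; . L], [Y → ; ; . Y] }  — shift, reduce
  I7: { [Y → ; L .] }  — reduce
  I8: { [L → ; f .] }  — reduce
  I9: { [L → Y . ;], [L → Y .], [Y → ; ; Y .] }  — shift, 2 reduces

I9 contains complete items [L → Y .], [Y → ; ; Y .] — reduce-reduce conflict.

Answer: Yes — I9: [L → Y .] vs [Y → ; ; Y .]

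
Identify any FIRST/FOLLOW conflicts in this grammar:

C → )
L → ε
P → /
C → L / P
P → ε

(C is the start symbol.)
No FIRST/FOLLOW conflicts.

A FIRST/FOLLOW conflict occurs when a non-terminal N has a nullable alternative N → β (β ⇒* ε) and another alternative N → α with FIRST(α) ∩ FOLLOW(N) ≠ ∅: on such a lookahead the parser cannot decide between expanding α and letting N vanish via β.

Nullable non-terminals: L, P.
L has a nullable alternative but only one production, so nothing to check.

P: nullable alternative(s) P → ε; FOLLOW(P) = { $ }
  P → /: FIRST \ {ε} = { '/' } — disjoint from FOLLOW(P)
  P → ε: FIRST \ {ε} = { } — this is the only nullable alternative, skip

C has no nullable alternative, so no FIRST/FOLLOW check is needed there.

No FIRST/FOLLOW conflicts found.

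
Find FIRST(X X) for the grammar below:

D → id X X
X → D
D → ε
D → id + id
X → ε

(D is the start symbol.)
{ 'id', ε }

FIRST sets of the non-terminals involved (from the grammar, by fixed-point iteration):
  FIRST(X) = { 'id', ε }

To compute FIRST(X X), process the symbols left to right:
Symbol X is a non-terminal. Add FIRST(X) \ {ε} = { 'id' }
X is nullable (ε ∈ FIRST(X)), continue to the next symbol.
Symbol X is a non-terminal. Add FIRST(X) \ {ε} = { 'id' }
X is nullable (ε ∈ FIRST(X)), continue to the next symbol.
All symbols are nullable, so ε is in the result.
FIRST(X X) = { 'id', ε }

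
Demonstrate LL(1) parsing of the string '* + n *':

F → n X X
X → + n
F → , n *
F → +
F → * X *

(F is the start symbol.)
Stack is shown with the top on the left.

Stack    Input      Action
--------------------------
F $      * + n * $  output F → * X *
* X * $  * + n * $  match '*'
X * $    + n * $    output X → + n
+ n * $  + n * $    match '+'
n * $    n * $      match 'n'
* $      * $        match '*'
$        $          accept

The string is accepted.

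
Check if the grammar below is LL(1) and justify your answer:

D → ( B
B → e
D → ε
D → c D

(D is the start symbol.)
Yes, the grammar is LL(1).

A grammar is LL(1) if for each non-terminal N with multiple productions, the predict sets of those productions are pairwise disjoint, where PREDICT(N → α) = (FIRST(α) \ {ε}) ∪ (FOLLOW(N) if α ⇒* ε).

Relevant sets:
  FOLLOW(D) = { $ }

For D:
  PREDICT(D → '(' B) = { '(' }
  PREDICT(D → ε) = { $ }
  PREDICT(D → c D) = { 'c' }
B has a single production, so nothing to check there.

All predict sets are disjoint. The grammar IS LL(1).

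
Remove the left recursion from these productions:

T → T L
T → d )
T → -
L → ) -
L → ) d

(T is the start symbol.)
T → d ) T'
T → - T'
T' → L T'
T' → ε
L → ) -
L → ) d

T is directly left-recursive. The standard transformation for
  A → A α₁ | ... | A α_m | β₁ | ... | β_n
is
  A  → β₁ A' | ... | β_n A'
  A' → α₁ A' | ... | α_m A' | ε

T → d ) becomes T → d ) T'
T → - becomes T → - T'
T → T L becomes T' → L T'
Add T' → ε

Productions for other non-terminals are unchanged:
  L → ) -
  L → ) d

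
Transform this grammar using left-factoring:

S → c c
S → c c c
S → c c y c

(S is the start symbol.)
Left-factoring transforms A → αβ₁ | αβ₂ into A → αA' and A' → β₁ | β₂
(α is the longest common prefix among the alternatives). Repeat until
no nonterminal has two alternatives with a common prefix.

Round 1: S has alternatives sharing prefix 'c c'. Introduce S': S → c c S'
  Add: S' → ε
  Add: S' → c
  Add: S' → y c

No remaining common prefixes — done.

Resulting grammar:
S → c c S'
S' → ε
S' → c
S' → y c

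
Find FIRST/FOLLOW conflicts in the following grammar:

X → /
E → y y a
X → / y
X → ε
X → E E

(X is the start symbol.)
No FIRST/FOLLOW conflicts.

Nullable non-terminals: X.
FIRST sets used below: FIRST(E) = { 'y' }

X: nullable alternative(s) X → ε; FOLLOW(X) = { $ }
  X → /: FIRST \ {ε} = { '/' } — disjoint from FOLLOW(X)
  X → / y: FIRST \ {ε} = { '/' } — disjoint from FOLLOW(X)
  X → ε: FIRST \ {ε} = { } — this is the only nullable alternative, skip
  X → E E: FIRST \ {ε} = { 'y' } — disjoint from FOLLOW(X)

E has no nullable alternative, so no FIRST/FOLLOW check is needed there.

No FIRST/FOLLOW conflicts found.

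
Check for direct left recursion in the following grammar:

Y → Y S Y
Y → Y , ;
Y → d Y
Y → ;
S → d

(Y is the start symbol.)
Yes, Y is left-recursive

Direct left recursion occurs when N → N α for some non-terminal N (the right-hand side begins with the left-hand side itself).

Y → Y S Y: LEFT RECURSIVE (starts with Y)
Y → Y , ;: LEFT RECURSIVE (starts with Y)
Y → d Y: starts with d
Y → ;: starts with ';'
S → d: starts with d

The grammar has direct left recursion on: Y.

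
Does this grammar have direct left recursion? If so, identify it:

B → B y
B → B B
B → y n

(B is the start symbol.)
Direct left recursion occurs when N → N α for some non-terminal N (the right-hand side begins with the left-hand side itself).

B → B y: LEFT RECURSIVE (starts with B)
B → B B: LEFT RECURSIVE (starts with B)
B → y n: starts with y

The grammar has direct left recursion on: B.

Answer: Yes, B is left-recursive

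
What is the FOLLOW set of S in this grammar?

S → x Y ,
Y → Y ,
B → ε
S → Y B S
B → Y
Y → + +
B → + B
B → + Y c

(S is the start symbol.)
To compute FOLLOW(S), find every occurrence of S on a right-hand side N → α S β: add FIRST(β) \ {ε}, and if β is empty or nullable also add FOLLOW(N). Iterate to a fixed point.

S is the start symbol, so $ ∈ FOLLOW(S).
In S → Y B S: S is at the end; this adds FOLLOW(S) to itself — nothing new

Taking the union: FOLLOW(S) = { $ }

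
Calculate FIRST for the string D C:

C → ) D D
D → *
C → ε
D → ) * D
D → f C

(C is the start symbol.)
FIRST sets of the non-terminals involved (from the grammar, by fixed-point iteration):
  FIRST(D) = { ')', '*', 'f' }

To compute FIRST(D C), process the symbols left to right:
Symbol D is a non-terminal. Add FIRST(D) \ {ε} = { ')', '*', 'f' }
D is not nullable (ε ∉ FIRST(D)), so stop here.
FIRST(D C) = { ')', '*', 'f' }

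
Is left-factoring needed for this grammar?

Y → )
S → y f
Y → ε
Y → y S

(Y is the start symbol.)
Left-factoring is needed when two productions for the same non-terminal
share a common prefix on the right-hand side.

Productions for Y:
  Y → )
  Y → ε
  Y → y S

No common prefixes found.

Answer: No, left-factoring is not needed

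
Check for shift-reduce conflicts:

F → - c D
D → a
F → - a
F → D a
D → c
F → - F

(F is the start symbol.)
Yes — I9: [D → c .] vs [D → . a]

A shift-reduce conflict occurs when an LR(0) state has both:
  - a complete (reduce) item [A → α .] (dot at the end), and
  - a shift item [B → β . c γ] (dot before a terminal).

Augment with F' → F and build the canonical LR(0) collection (I0 = CLOSURE({[F' → . F]}), then GOTO on every symbol after a dot until no new states appear). It has 11 states:
  I0: { [D → . a], [D → . c], [F → . - F], [F → . - a], [F → . - c D], [F → . D a], [F' → . F] }  — shift
  I1: { [D → . a], [D → . c], [F → - . F], [F → - . a], [F → - . c D], [F → . - F], [F → . - a], [F → . - c D], [F → . D a] }  — shift
  I2: { [F → D . a] }  — shift
  I3: { [F' → F .] }  — accept
  I4: { [D → a .] }  — reduce
  I5: { [D → c .] }  — reduce
  I6: { [F → D a .] }  — reduce
  I7: { [F → - F .] }  — reduce
  I8: { [D → a .], [F → - a .] }  — 2 reduces
  I9: { [D → . a], [D → . c], [D → c .], [F → - c . D] }  — shift, reduce
  I10: { [F → - c D .] }  — reduce

I9 contains reduce item [D → c .] and shift items [D → . a], [D → . c] — shift-reduce conflict.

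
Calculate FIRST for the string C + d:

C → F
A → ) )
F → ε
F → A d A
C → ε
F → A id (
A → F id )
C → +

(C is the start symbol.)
FIRST sets of the non-terminals involved (from the grammar, by fixed-point iteration):
  FIRST(C) = { ')', '+', 'id', ε }

To compute FIRST(C + d), process the symbols left to right:
Symbol C is a non-terminal. Add FIRST(C) \ {ε} = { ')', '+', 'id' }
C is nullable (ε ∈ FIRST(C)), continue to the next symbol.
Symbol + is a terminal. Add '+' and stop.
FIRST(C + d) = { ')', '+', 'id' }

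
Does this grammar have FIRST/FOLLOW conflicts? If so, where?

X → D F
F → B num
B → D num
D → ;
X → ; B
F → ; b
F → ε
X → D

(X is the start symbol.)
A FIRST/FOLLOW conflict occurs when a non-terminal N has a nullable alternative N → β (β ⇒* ε) and another alternative N → α with FIRST(α) ∩ FOLLOW(N) ≠ ∅: on such a lookahead the parser cannot decide between expanding α and letting N vanish via β.

Nullable non-terminals: F.
FIRST sets used below: FIRST(B) = { ';' }

F: nullable alternative(s) F → ε; FOLLOW(F) = { $ }
  F → B num: FIRST \ {ε} = { ';' } — disjoint from FOLLOW(F)
  F → ; b: FIRST \ {ε} = { ';' } — disjoint from FOLLOW(F)
  F → ε: FIRST \ {ε} = { } — this is the only nullable alternative, skip

B, D, X have no nullable alternative, so no FIRST/FOLLOW check is needed there.

No FIRST/FOLLOW conflicts found.

Answer: No FIRST/FOLLOW conflicts.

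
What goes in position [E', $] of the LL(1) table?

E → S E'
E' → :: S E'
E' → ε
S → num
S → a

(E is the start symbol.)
E' → ε

To find M[E', $], we find productions for E' where $ is in the predict set (PREDICT(N → α) = (FIRST(α) \ {ε}) ∪ (FOLLOW(N) if α ⇒* ε)).

Relevant sets:
  FOLLOW(E') = { $ }

E' → :: S E': PREDICT = { '::' }
E' → ε: PREDICT = { $ }
  $ is in predict set, so this production goes in M[E', $]

M[E', $] = E' → ε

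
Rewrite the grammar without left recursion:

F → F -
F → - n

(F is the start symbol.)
F → - n F'
F' → - F'
F' → ε

F is directly left-recursive. The standard transformation for
  A → A α₁ | ... | A α_m | β₁ | ... | β_n
is
  A  → β₁ A' | ... | β_n A'
  A' → α₁ A' | ... | α_m A' | ε

F → - n becomes F → - n F'
F → F - becomes F' → - F'
Add F' → ε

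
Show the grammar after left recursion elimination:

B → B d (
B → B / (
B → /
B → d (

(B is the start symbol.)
B is directly left-recursive. The standard transformation for
  A → A α₁ | ... | A α_m | β₁ | ... | β_n
is
  A  → β₁ A' | ... | β_n A'
  A' → α₁ A' | ... | α_m A' | ε

B → / becomes B → / B'
B → d ( becomes B → d ( B'
B → B d ( becomes B' → d ( B'
B → B / ( becomes B' → / ( B'
Add B' → ε

Resulting grammar:
B → / B'
B → d ( B'
B' → d ( B'
B' → / ( B'
B' → ε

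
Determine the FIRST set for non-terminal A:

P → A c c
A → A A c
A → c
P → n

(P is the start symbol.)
To compute FIRST(A), examine every production with A on the left-hand side, reading each right-hand side left to right until a non-nullable symbol is reached.

From A → A A c:
  - A is the symbol being defined: contributes nothing new
    A is not nullable, so stop
From A → c:
  - c is a terminal: add 'c' and stop

Collecting: FIRST(A) = { 'c' }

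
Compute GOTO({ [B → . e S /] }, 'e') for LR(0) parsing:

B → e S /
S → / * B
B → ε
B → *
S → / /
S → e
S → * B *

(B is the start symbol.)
{ [B → e . S /], [S → . * B *], [S → . / * B], [S → . / /], [S → . e] }

GOTO(I, 'e') = CLOSURE({ [A → αX.β] : [A → α.Xβ] ∈ I, X = 'e' })

Items with dot before 'e', with the dot advanced:
  [B → . e S /] → [B → e . S /]
Closure of the advanced items:
  [B → e . S /] has the dot before S: add [S → . / * B], [S → . / /], [S → . e], [S → . * B *]

GOTO = { [B → e . S /], [S → . * B *], [S → . / * B], [S → . / /], [S → . e] }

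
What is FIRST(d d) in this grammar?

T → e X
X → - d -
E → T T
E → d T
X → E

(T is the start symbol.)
{ 'd' }

To compute FIRST(d d), process the symbols left to right:
Symbol d is a terminal. Add 'd' and stop.
FIRST(d d) = { 'd' }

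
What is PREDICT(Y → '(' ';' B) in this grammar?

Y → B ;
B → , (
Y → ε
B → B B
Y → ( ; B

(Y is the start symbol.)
{ '(' }

PREDICT(Y → '(' ';' B) = (FIRST(RHS) \ {ε}) ∪ (FOLLOW(Y) if ε ∈ FIRST(RHS), i.e. RHS ⇒* ε)
FIRST('(' ';' B) = { '(' }
ε ∉ FIRST('(' ';' B), so FOLLOW(Y) is not added.
PREDICT(Y → '(' ';' B) = { '(' }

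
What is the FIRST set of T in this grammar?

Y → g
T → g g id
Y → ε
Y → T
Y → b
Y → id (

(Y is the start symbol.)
{ 'g' }

From T → g g id:
  - g is a terminal: add 'g' and stop

Collecting: FIRST(T) = { 'g' }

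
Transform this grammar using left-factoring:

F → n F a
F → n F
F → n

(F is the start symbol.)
Left-factoring transforms A → αβ₁ | αβ₂ into A → αA' and A' → β₁ | β₂
(α is the longest common prefix among the alternatives). Repeat until
no nonterminal has two alternatives with a common prefix.

Round 1: F has alternatives sharing prefix 'n'. Introduce F': F → n F'
  Add: F' → F a
  Add: F' → F
  Add: F' → ε

Round 2: F' has alternatives sharing prefix 'F'. Introduce F'': F' → F F''
  Add: F'' → a
  Add: F'' → ε

No remaining common prefixes — done.

Resulting grammar:
F → n F'
F' → F F''
F'' → a
F'' → ε
F' → ε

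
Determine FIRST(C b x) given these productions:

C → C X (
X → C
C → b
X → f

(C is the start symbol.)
FIRST sets of the non-terminals involved (from the grammar, by fixed-point iteration):
  FIRST(C) = { 'b' }

To compute FIRST(C b x), process the symbols left to right:
Symbol C is a non-terminal. Add FIRST(C) \ {ε} = { 'b' }
C is not nullable (ε ∉ FIRST(C)), so stop here.
FIRST(C b x) = { 'b' }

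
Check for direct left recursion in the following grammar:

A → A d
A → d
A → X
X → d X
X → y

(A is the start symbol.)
Yes, A is left-recursive

Direct left recursion occurs when N → N α for some non-terminal N (the right-hand side begins with the left-hand side itself).

A → A d: LEFT RECURSIVE (starts with A)
A → d: starts with d
A → X: starts with X
X → d X: starts with d
X → y: starts with y

The grammar has direct left recursion on: A.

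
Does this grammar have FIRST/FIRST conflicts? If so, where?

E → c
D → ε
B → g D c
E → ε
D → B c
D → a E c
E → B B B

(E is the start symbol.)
A FIRST/FIRST conflict occurs when two productions N → α and N → β for the same non-terminal have FIRST(α) ∩ FIRST(β) ≠ ∅ (with ε ∈ FIRST of a nullable right-hand side, so two nullable alternatives also conflict).

FIRST sets of the non-terminals at (or reachable through a nullable prefix from) the front of some alternative:
  FIRST(B) = { 'g' }

Productions for E:
  E → c: FIRST = { 'c' }
  E → ε: FIRST = { ε }
  E → B B B: FIRST = { 'g' }
Productions for D:
  D → ε: FIRST = { ε }
  D → B c: FIRST = { 'g' }
  D → a E c: FIRST = { 'a' }
B has only one production, so no FIRST/FIRST conflict is possible there.

All alternatives of each non-terminal have pairwise disjoint FIRST sets.

Answer: No FIRST/FIRST conflicts.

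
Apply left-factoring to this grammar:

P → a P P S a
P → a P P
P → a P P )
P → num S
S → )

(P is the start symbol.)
P → a P P P'
P' → S a
P' → ε
P' → )
P → num S
S → )

Left-factoring transforms A → αβ₁ | αβ₂ into A → αA' and A' → β₁ | β₂
(α is the longest common prefix among the alternatives). Repeat until
no nonterminal has two alternatives with a common prefix.

Round 1: P has alternatives sharing prefix 'a P P'. Introduce P': P → a P P P'
  Add: P' → S a
  Add: P' → ε
  Add: P' → )

No remaining common prefixes — done.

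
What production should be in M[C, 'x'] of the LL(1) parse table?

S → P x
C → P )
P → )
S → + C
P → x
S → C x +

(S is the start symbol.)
C → P )

To find M[C, 'x'], we find productions for C where 'x' is in the predict set (PREDICT(N → α) = (FIRST(α) \ {ε}) ∪ (FOLLOW(N) if α ⇒* ε)).

Relevant sets:
  FIRST(P) = { ')', 'x' }

C → P ): PREDICT = { ')', 'x' }
  'x' is in predict set, so this production goes in M[C, 'x']

M[C, 'x'] = C → P )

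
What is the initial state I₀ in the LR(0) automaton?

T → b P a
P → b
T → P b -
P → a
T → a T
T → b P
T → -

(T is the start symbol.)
{ [P → . a], [P → . b], [T → . -], [T → . P b -], [T → . a T], [T → . b P a], [T → . b P], [T' → . T] }

First, augment the grammar with T' → T
I₀ = CLOSURE({ [T' → . T] }):
  [T' → . T] has the dot before T: add [T → . b P a], [T → . P b -], [T → . a T], [T → . b P], [T → . -]
  [T → . P b -] has the dot before P: add [P → . b], [P → . a]
No further items can be added.

I₀ = { [P → . a], [P → . b], [T → . -], [T → . P b -], [T → . a T], [T → . b P a], [T → . b P], [T' → . T] }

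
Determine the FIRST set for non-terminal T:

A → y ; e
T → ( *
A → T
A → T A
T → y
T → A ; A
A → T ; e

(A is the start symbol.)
FIRST sets of the other non-terminals involved (by the same procedure, iterated to a fixed point):
  FIRST(A) = { '(', 'y' }

From T → ( *:
  - '(' is a terminal: add '(' and stop
From T → y:
  - y is a terminal: add 'y' and stop
From T → A ; A:
  - A is a non-terminal: add FIRST(A) \ {ε} = { '(', 'y' }
    A is not nullable, so stop

Collecting: FIRST(T) = { '(', 'y' }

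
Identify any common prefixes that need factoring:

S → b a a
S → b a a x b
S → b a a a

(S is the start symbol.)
Left-factoring is needed when two productions for the same non-terminal
share a common prefix on the right-hand side.

Productions for S:
  S → b a a
  S → b a a x b
  S → b a a a

Found common prefix 'b a a' in productions for S

Answer: Yes, S has productions with common prefix 'b a a'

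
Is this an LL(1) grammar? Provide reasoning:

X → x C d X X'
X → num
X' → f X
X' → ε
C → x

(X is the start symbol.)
A grammar is LL(1) if for each non-terminal N with multiple productions, the predict sets of those productions are pairwise disjoint, where PREDICT(N → α) = (FIRST(α) \ {ε}) ∪ (FOLLOW(N) if α ⇒* ε).

Relevant sets:
  FOLLOW(X') = { $, 'f' }

For X:
  PREDICT(X → x C d X X') = { 'x' }
  PREDICT(X → num) = { 'num' }
For X':
  PREDICT(X' → f X) = { 'f' }
  PREDICT(X' → ε) = { $, 'f' }
C has a single production, so nothing to check there.

Conflict found: Predict set conflict for X': { 'f' }
The grammar is NOT LL(1).

Answer: No. Predict set conflict for X': { 'f' }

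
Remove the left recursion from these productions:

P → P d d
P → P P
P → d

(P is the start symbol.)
P is directly left-recursive. The standard transformation for
  A → A α₁ | ... | A α_m | β₁ | ... | β_n
is
  A  → β₁ A' | ... | β_n A'
  A' → α₁ A' | ... | α_m A' | ε

P → d becomes P → d P'
P → P d d becomes P' → d d P'
P → P P becomes P' → P P'
Add P' → ε

Resulting grammar:
P → d P'
P' → d d P'
P' → P P'
P' → ε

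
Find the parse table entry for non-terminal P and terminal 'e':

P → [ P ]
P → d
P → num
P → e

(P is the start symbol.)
To find M[P, 'e'], we find productions for P where 'e' is in the predict set (PREDICT(N → α) = (FIRST(α) \ {ε}) ∪ (FOLLOW(N) if α ⇒* ε)).

P → [ P ]: PREDICT = { '[' }
P → d: PREDICT = { 'd' }
P → num: PREDICT = { 'num' }
P → e: PREDICT = { 'e' }
  'e' is in predict set, so this production goes in M[P, 'e']

M[P, 'e'] = P → e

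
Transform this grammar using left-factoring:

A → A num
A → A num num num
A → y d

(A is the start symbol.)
A → A num A'
A' → ε
A' → num num
A → y d

Left-factoring transforms A → αβ₁ | αβ₂ into A → αA' and A' → β₁ | β₂
(α is the longest common prefix among the alternatives). Repeat until
no nonterminal has two alternatives with a common prefix.

Round 1: A has alternatives sharing prefix 'A num'. Introduce A': A → A num A'
  Add: A' → ε
  Add: A' → num num

No remaining common prefixes — done.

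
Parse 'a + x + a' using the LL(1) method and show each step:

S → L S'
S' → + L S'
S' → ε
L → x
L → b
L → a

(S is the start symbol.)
LL(1) parsing maintains a stack (initially the start symbol over $) and the input. At each step: if the stack top is a terminal, match it against the current input token; if it is a non-terminal N, replace it with the RHS of M[N, lookahead] (the unique production whose predict set contains the lookahead).

Stack is shown with the top on the left.

Stack     Input        Action
-----------------------------
S $       a + x + a $  output S → L S'
L S' $    a + x + a $  output L → a
a S' $    a + x + a $  match 'a'
S' $      + x + a $    output S' → + L S'
+ L S' $  + x + a $    match '+'
L S' $    x + a $      output L → x
x S' $    x + a $      match 'x'
S' $      + a $        output S' → + L S'
+ L S' $  + a $        match '+'
L S' $    a $          output L → a
a S' $    a $          match 'a'
S' $      $            output S' → ε
$         $            accept

The string is accepted.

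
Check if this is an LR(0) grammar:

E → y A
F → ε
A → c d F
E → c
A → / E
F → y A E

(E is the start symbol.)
A grammar is LR(0) if no state in the canonical LR(0) collection has:
  - both a shift item (dot before a terminal) and a complete item (shift-reduce conflict), or
  - two or more complete items (reduce-reduce conflict; the accept item [E' → E .] counts as a complete item here).

Augment with E' → E and build the canonical LR(0) collection (I0 = CLOSURE({[E' → . E]}), then GOTO on every symbol after a dot until no new states appear). It has 13 states:
  I0: { [E → . c], [E → . y A], [E' → . E] }  — shift
  I1: { [E' → E .] }  — accept
  I2: { [E → c .] }  — reduce
  I3: { [A → . / E], [A → . c d F], [E → y . A] }  — shift
  I4: { [A → / . E], [E → . c], [E → . y A] }  — shift
  I5: { [E → y A .] }  — reduce
  I6: { [A → c . d F] }  — shift
  I7: { [A → c d . F], [F → . y A E], [F → .] }  — shift, reduce
  I8: { [A → c d F .] }  — reduce
  I9: { [A → . / E], [A → . c d F], [F → y . A E] }  — shift
  I10: { [E → . c], [E → . y A], [F → y A . E] }  — shift
  I11: { [F → y A E .] }  — reduce
  I12: { [A → / E .] }  — reduce

Conflict in state I7:
  Shift-reduce conflict between [F → .] and [F → . y A E]
So the grammar is NOT LR(0).

Answer: No. Shift-reduce conflict between [F → .] and [F → . y A E]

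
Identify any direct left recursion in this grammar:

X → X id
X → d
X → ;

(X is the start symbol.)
Direct left recursion occurs when N → N α for some non-terminal N (the right-hand side begins with the left-hand side itself).

X → X id: LEFT RECURSIVE (starts with X)
X → d: starts with d
X → ;: starts with ';'

The grammar has direct left recursion on: X.

Answer: Yes, X is left-recursive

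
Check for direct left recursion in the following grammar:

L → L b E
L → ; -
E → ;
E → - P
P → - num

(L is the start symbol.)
L → L b E: LEFT RECURSIVE (starts with L)
L → ; -: starts with ';'
E → ;: starts with ';'
E → - P: starts with '-'
P → - num: starts with '-'

The grammar has direct left recursion on: L.

Answer: Yes, L is left-recursive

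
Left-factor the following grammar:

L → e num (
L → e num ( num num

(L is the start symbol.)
L → e num ( L'
L' → ε
L' → num num

Left-factoring transforms A → αβ₁ | αβ₂ into A → αA' and A' → β₁ | β₂
(α is the longest common prefix among the alternatives). Repeat until
no nonterminal has two alternatives with a common prefix.

Round 1: L has alternatives sharing prefix 'e num ('. Introduce L': L → e num ( L'
  Add: L' → ε
  Add: L' → num num

No remaining common prefixes — done.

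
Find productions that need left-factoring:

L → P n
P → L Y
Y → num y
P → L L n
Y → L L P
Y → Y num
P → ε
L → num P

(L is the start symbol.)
Yes, P has productions with common prefix 'L'

Left-factoring is needed when two productions for the same non-terminal
share a common prefix on the right-hand side.

Productions for L:
  L → P n
  L → num P
Productions for P:
  P → L Y
  P → L L n
  P → ε
Productions for Y:
  Y → num y
  Y → L L P
  Y → Y num

Found common prefix 'L' in productions for P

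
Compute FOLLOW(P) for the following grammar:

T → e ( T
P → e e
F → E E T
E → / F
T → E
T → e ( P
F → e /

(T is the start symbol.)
{ $, '/', 'e' }

To compute FOLLOW(P), find every occurrence of P on a right-hand side N → α P β: add FIRST(β) \ {ε}, and if β is empty or nullable also add FOLLOW(N). Iterate to a fixed point.

In T → e ( P: P is at the end, add FOLLOW(T)

The FOLLOW sets referred to above (computed the same way, to a fixed point):
  FOLLOW(T) = { $, '/', 'e' }

Taking the union: FOLLOW(P) = { $, '/', 'e' }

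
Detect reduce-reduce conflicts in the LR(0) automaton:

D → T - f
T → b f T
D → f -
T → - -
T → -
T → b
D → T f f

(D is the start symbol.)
No reduce-reduce conflicts

Augment with D' → D and build the canonical LR(0) collection (I0 = CLOSURE({[D' → . D]}), then GOTO on every symbol after a dot until no new states appear). It has 14 states:
  I0: { [D → . T - f], [D → . T f f], [D → . f -], [D' → . D], [T → . - -], [T → . -], [T → . b f T], [T → . b] }  — shift
  I1: { [T → - . -], [T → - .] }  — shift, reduce
  I2: { [D' → D .] }  — accept
  I3: { [D → T . - f], [D → T . f f] }  — shift
  I4: { [T → b . f T], [T → b .] }  — shift, reduce
  I5: { [D → f . -] }  — shift
  I6: { [D → f - .] }  — reduce
  I7: { [T → . - -], [T → . -], [T → . b f T], [T → . b], [T → b f . T] }  — shift
  I8: { [T → b f T .] }  — reduce
  I9: { [D → T - . f] }  — shift
  I10: { [D → T f . f] }  — shift
  I11: { [D → T f f .] }  — reduce
  I12: { [D → T - f .] }  — reduce
  I13: { [T → - - .] }  — reduce

No state contains more than one complete item.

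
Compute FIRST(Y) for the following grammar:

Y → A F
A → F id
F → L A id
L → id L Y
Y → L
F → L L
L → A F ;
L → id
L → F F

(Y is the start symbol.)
{ 'id' }

FIRST sets of the other non-terminals involved (by the same procedure, iterated to a fixed point):
  FIRST(A) = { 'id' }
  FIRST(L) = { 'id' }

From Y → A F:
  - A is a non-terminal: add FIRST(A) \ {ε} = { 'id' }
    A is not nullable, so stop
From Y → L:
  - L is a non-terminal: add FIRST(L) \ {ε} = { 'id' }
    L is not nullable, so stop

Collecting: FIRST(Y) = { 'id' }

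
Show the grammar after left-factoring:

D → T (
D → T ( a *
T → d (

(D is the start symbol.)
D → T ( D'
D' → ε
D' → a *
T → d (

Left-factoring transforms A → αβ₁ | αβ₂ into A → αA' and A' → β₁ | β₂
(α is the longest common prefix among the alternatives). Repeat until
no nonterminal has two alternatives with a common prefix.

Round 1: D has alternatives sharing prefix 'T ('. Introduce D': D → T ( D'
  Add: D' → ε
  Add: D' → a *

No remaining common prefixes — done.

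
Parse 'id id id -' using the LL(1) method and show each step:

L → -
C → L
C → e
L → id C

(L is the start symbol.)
LL(1) parsing maintains a stack (initially the start symbol over $) and the input. At each step: if the stack top is a terminal, match it against the current input token; if it is a non-terminal N, replace it with the RHS of M[N, lookahead] (the unique production whose predict set contains the lookahead).

Stack is shown with the top on the left.

Stack   Input         Action
----------------------------
L $     id id id - $  output L → id C
id C $  id id id - $  match 'id'
C $     id id - $     output C → L
L $     id id - $     output L → id C
id C $  id id - $     match 'id'
C $     id - $        output C → L
L $     id - $        output L → id C
id C $  id - $        match 'id'
C $     - $           output C → L
L $     - $           output L → -
- $     - $           match '-'
$       $             accept

The string is accepted.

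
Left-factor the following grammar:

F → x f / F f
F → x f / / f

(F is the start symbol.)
F → x f / F'
F' → F f
F' → / f

Left-factoring transforms A → αβ₁ | αβ₂ into A → αA' and A' → β₁ | β₂
(α is the longest common prefix among the alternatives). Repeat until
no nonterminal has two alternatives with a common prefix.

Round 1: F has alternatives sharing prefix 'x f /'. Introduce F': F → x f / F'
  Add: F' → F f
  Add: F' → / f

No remaining common prefixes — done.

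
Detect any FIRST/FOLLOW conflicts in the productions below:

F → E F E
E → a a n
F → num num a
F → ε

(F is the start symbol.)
Nullable non-terminals: F.
FIRST sets used below: FIRST(E) = { 'a' }

F: nullable alternative(s) F → ε; FOLLOW(F) = { $, 'a' }
  F → E F E: FIRST \ {ε} = { 'a' } — overlaps FOLLOW(F) on { 'a' }: CONFLICT
  F → num num a: FIRST \ {ε} = { 'num' } — disjoint from FOLLOW(F)
  F → ε: FIRST \ {ε} = { } — this is the only nullable alternative, skip

E has no nullable alternative, so no FIRST/FOLLOW check is needed there.

So the grammar has 1 FIRST/FOLLOW conflict (marked CONFLICT above).

Answer: Yes. F → E F E with FOLLOW(F) on { 'a' }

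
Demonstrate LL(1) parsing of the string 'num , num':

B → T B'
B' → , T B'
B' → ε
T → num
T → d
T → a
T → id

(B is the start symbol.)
Stack is shown with the top on the left.

Stack     Input        Action
-----------------------------
B $       num , num $  output B → T B'
T B' $    num , num $  output T → num
num B' $  num , num $  match 'num'
B' $      , num $      output B' → , T B'
, T B' $  , num $      match ','
T B' $    num $        output T → num
num B' $  num $        match 'num'
B' $      $            output B' → ε
$         $            accept

The string is accepted.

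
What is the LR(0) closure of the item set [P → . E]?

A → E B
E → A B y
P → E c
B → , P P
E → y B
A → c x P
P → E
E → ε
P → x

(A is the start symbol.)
To compute CLOSURE, for each item [A → α.Bβ] where B is a non-terminal, add [B → .γ] for all productions B → γ; repeat for the newly added items until nothing changes.

Start with: [P → . E]
  [P → . E] has the dot before E: add [E → . A B y], [E → . y B], [E → .]
  [E → . A B y] has the dot before A: add [A → . E B], [A → . c x P]
No further items can be added.

CLOSURE = { [A → . E B], [A → . c x P], [E → . A B y], [E → . y B], [E → .], [P → . E] }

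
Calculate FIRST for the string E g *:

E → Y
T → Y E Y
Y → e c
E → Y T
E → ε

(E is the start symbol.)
{ 'e', 'g' }

FIRST sets of the non-terminals involved (from the grammar, by fixed-point iteration):
  FIRST(E) = { 'e', ε }

To compute FIRST(E g *), process the symbols left to right:
Symbol E is a non-terminal. Add FIRST(E) \ {ε} = { 'e' }
E is nullable (ε ∈ FIRST(E)), continue to the next symbol.
Symbol g is a terminal. Add 'g' and stop.
FIRST(E g *) = { 'e', 'g' }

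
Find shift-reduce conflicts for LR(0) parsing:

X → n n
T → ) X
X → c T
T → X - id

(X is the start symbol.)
A shift-reduce conflict occurs when an LR(0) state has both:
  - a complete (reduce) item [A → α .] (dot at the end), and
  - a shift item [B → β . c γ] (dot before a terminal).

Augment with X' → X and build the canonical LR(0) collection (I0 = CLOSURE({[X' → . X]}), then GOTO on every symbol after a dot until no new states appear). It has 11 states:
  I0: { [X → . c T], [X → . n n], [X' → . X] }  — shift
  I1: { [X' → X .] }  — accept
  I2: { [T → . ) X], [T → . X - id], [X → . c T], [X → . n n], [X → c . T] }  — shift
  I3: { [X → n . n] }  — shift
  I4: { [X → n n .] }  — reduce
  I5: { [T → ) . X], [X → . c T], [X → . n n] }  — shift
  I6: { [X → c T .] }  — reduce
  I7: { [T → X . - id] }  — shift
  I8: { [T → X - . id] }  — shift
  I9: { [T → X - id .] }  — reduce
  I10: { [T → ) X .] }  — reduce

No state contains both a complete item and a shift item.

Answer: No shift-reduce conflicts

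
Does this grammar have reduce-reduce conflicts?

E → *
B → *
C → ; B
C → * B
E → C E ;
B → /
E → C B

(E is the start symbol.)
Augment with E' → E and build the canonical LR(0) collection (I0 = CLOSURE({[E' → . E]}), then GOTO on every symbol after a dot until no new states appear). It has 13 states:
  I0: { [C → . * B], [C → . ; B], [E → . *], [E → . C B], [E → . C E ;], [E' → . E] }  — shift
  I1: { [B → . *], [B → . /], [C → * . B], [E → * .] }  — shift, reduce
  I2: { [B → . *], [B → . /], [C → ; . B] }  — shift
  I3: { [B → . *], [B → . /], [C → . * B], [C → . ; B], [E → . *], [E → . C B], [E → . C E ;], [E → C . B], [E → C . E ;] }  — shift
  I4: { [E' → E .] }  — accept
  I5: { [B → * .], [B → . *], [B → . /], [C → * . B], [E → * .] }  — shift, 2 reduces
  I6: { [B → / .] }  — reduce
  I7: { [E → C B .] }  — reduce
  I8: { [E → C E . ;] }  — shift
  I9: { [E → C E ; .] }  — reduce
  I10: { [B → * .] }  — reduce
  I11: { [C → * B .] }  — reduce
  I12: { [C → ; B .] }  — reduce

I5 contains complete items [B → * .], [E → * .] — reduce-reduce conflict.

Answer: Yes — I5: [B → * .] vs [E → * .]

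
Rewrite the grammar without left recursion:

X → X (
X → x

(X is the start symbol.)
X is directly left-recursive. The standard transformation for
  A → A α₁ | ... | A α_m | β₁ | ... | β_n
is
  A  → β₁ A' | ... | β_n A'
  A' → α₁ A' | ... | α_m A' | ε

X → x becomes X → x X'
X → X ( becomes X' → ( X'
Add X' → ε

Resulting grammar:
X → x X'
X' → ( X'
X' → ε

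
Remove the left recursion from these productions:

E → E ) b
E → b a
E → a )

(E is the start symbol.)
E is directly left-recursive. The standard transformation for
  A → A α₁ | ... | A α_m | β₁ | ... | β_n
is
  A  → β₁ A' | ... | β_n A'
  A' → α₁ A' | ... | α_m A' | ε

E → b a becomes E → b a E'
E → a ) becomes E → a ) E'
E → E ) b becomes E' → ) b E'
Add E' → ε

Resulting grammar:
E → b a E'
E → a ) E'
E' → ) b E'
E' → ε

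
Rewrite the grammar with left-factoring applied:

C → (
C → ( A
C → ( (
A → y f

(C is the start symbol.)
Left-factoring transforms A → αβ₁ | αβ₂ into A → αA' and A' → β₁ | β₂
(α is the longest common prefix among the alternatives). Repeat until
no nonterminal has two alternatives with a common prefix.

Round 1: C has alternatives sharing prefix '('. Introduce C': C → ( C'
  Add: C' → ε
  Add: C' → A
  Add: C' → (

No remaining common prefixes — done.

Resulting grammar:
C → ( C'
C' → ε
C' → A
C' → (
A → y f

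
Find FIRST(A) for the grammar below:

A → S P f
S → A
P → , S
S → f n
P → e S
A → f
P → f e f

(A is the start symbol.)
FIRST sets of the other non-terminals involved (by the same procedure, iterated to a fixed point):
  FIRST(S) = { 'f' }

From A → S P f:
  - S is a non-terminal: add FIRST(S) \ {ε} = { 'f' }
    S is not nullable, so stop
From A → f:
  - f is a terminal: add 'f' and stop

Collecting: FIRST(A) = { 'f' }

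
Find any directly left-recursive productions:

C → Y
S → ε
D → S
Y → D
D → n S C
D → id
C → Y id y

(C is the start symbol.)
Direct left recursion occurs when N → N α for some non-terminal N (the right-hand side begins with the left-hand side itself).

C → Y: starts with Y
S → ε: starts with ε
D → S: starts with S
Y → D: starts with D
D → n S C: starts with n
D → id: starts with id
C → Y id y: starts with Y

No direct left recursion found.

Answer: No direct left recursion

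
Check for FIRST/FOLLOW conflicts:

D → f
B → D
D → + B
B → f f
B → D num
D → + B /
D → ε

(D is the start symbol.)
Yes. B → D num with FOLLOW(B) on { 'num' }

A FIRST/FOLLOW conflict occurs when a non-terminal N has a nullable alternative N → β (β ⇒* ε) and another alternative N → α with FIRST(α) ∩ FOLLOW(N) ≠ ∅: on such a lookahead the parser cannot decide between expanding α and letting N vanish via β.

Nullable non-terminals: B, D.
FIRST sets used below: FIRST(D) = { '+', 'f', ε }

B: nullable alternative(s) B → D; FOLLOW(B) = { $, '/', 'num' }
  B → D: FIRST \ {ε} = { '+', 'f' } — this is the only nullable alternative, skip
  B → f f: FIRST \ {ε} = { 'f' } — disjoint from FOLLOW(B)
  B → D num: FIRST \ {ε} = { '+', 'f', 'num' } — overlaps FOLLOW(B) on { 'num' }: CONFLICT

D: nullable alternative(s) D → ε; FOLLOW(D) = { $, '/', 'num' }
  D → f: FIRST \ {ε} = { 'f' } — disjoint from FOLLOW(D)
  D → + B: FIRST \ {ε} = { '+' } — disjoint from FOLLOW(D)
  D → + B /: FIRST \ {ε} = { '+' } — disjoint from FOLLOW(D)
  D → ε: FIRST \ {ε} = { } — this is the only nullable alternative, skip

So the grammar has 1 FIRST/FOLLOW conflict (marked CONFLICT above).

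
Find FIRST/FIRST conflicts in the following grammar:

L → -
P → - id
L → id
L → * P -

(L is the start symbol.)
No FIRST/FIRST conflicts.

Productions for L:
  L → -: FIRST = { '-' }
  L → id: FIRST = { 'id' }
  L → * P -: FIRST = { '*' }
P has only one production, so no FIRST/FIRST conflict is possible there.

All alternatives of each non-terminal have pairwise disjoint FIRST sets.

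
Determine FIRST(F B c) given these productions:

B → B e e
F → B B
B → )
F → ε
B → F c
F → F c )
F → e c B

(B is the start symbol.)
FIRST sets of the non-terminals involved (from the grammar, by fixed-point iteration):
  FIRST(F) = { ')', 'c', 'e', ε }
  FIRST(B) = { ')', 'c', 'e' }

To compute FIRST(F B c), process the symbols left to right:
Symbol F is a non-terminal. Add FIRST(F) \ {ε} = { ')', 'c', 'e' }
F is nullable (ε ∈ FIRST(F)), continue to the next symbol.
Symbol B is a non-terminal. Add FIRST(B) \ {ε} = { ')', 'c', 'e' }
B is not nullable (ε ∉ FIRST(B)), so stop here.
FIRST(F B c) = { ')', 'c', 'e' }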